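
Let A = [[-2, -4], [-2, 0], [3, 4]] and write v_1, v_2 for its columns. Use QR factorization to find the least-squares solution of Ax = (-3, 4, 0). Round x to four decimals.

v_1 = (-2, -2, 3); ‖v_1‖ = 4.1231, so q_1 = (-0.4851, -0.4851, 0.7276).
q_1·v_2 = (-0.4851)·(-4) + (-0.4851)·0 + 0.7276·4 = 4.8507.
u_2 = v_2 − 4.8507·q_1 = (-1.6471, 2.3529, 0.4706).
‖u_2‖ = 2.9104, so q_2 = (-0.5659, 0.8085, 0.1617).
Qᵀb = (-0.4851, 4.9316).
Back-substitute: x_2 = 4.9316/2.9104 = 1.6944.
x_1 = (-0.4851 − 4.8507·1.6944)/4.1231 = -2.1111.

x = (-2.1111, 1.6944)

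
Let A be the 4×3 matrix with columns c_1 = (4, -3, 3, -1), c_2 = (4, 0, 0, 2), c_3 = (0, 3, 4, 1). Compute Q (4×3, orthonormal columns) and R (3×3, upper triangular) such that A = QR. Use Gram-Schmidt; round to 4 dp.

c_1 = (4, -3, 3, -1); ‖c_1‖ = 5.9161, so e_1 = (0.6761, -0.5071, 0.5071, -0.1690).
e_1·c_2 = 0.6761·4 + (-0.5071)·0 + 0.5071·0 + (-0.1690)·2 = 2.3664.
u_2 = c_2 − 2.3664·e_1 = (2.4000, 1.2000, -1.2000, 2.4000).
‖u_2‖ = 3.7947, so e_2 = (0.6325, 0.3162, -0.3162, 0.6325).
e_1·c_3 = 0.6761·0 + (-0.5071)·3 + 0.5071·4 + (-0.1690)·1 = 0.3381; e_2·c_3 = 0.6325·0 + 0.3162·3 + (-0.3162)·4 + 0.6325·1 = 0.3162.
u_3 = c_3 − 0.3381·e_1 − 0.3162·e_2 = (-0.4286, 3.0714, 3.9286, 0.8571).
‖u_3‖ = 5.0780, so e_3 = (-0.0844, 0.6049, 0.7737, 0.1688).

Q = [[0.6761, 0.6325, -0.0844], [-0.5071, 0.3162, 0.6049], [0.5071, -0.3162, 0.7737], [-0.1690, 0.6325, 0.1688]], R = [[5.9161, 2.3664, 0.3381], [0.0000, 3.7947, 0.3162], [0.0000, 0.0000, 5.0780]]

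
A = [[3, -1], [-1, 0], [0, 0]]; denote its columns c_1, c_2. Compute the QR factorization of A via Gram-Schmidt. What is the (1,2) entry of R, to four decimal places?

c_1 = (3, -1, 0); ‖c_1‖ = 3.1623, so q_1 = (0.9487, -0.3162, 0.0000).
r_{12} = q_1·c_2 = -0.9487.

r_{12} = -0.9487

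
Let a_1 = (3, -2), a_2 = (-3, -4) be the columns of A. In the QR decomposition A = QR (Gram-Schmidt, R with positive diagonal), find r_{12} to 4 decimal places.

a_1 = (3, -2); ‖a_1‖ = 3.6056, so q_1 = (0.8321, -0.5547).
r_{12} = q_1·a_2 = -0.2774.

r_{12} = -0.2774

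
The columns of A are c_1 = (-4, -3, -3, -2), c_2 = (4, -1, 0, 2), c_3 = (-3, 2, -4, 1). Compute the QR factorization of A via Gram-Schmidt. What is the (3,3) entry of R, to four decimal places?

r_{33} = 4.6382

c_1 = (-4, -3, -3, -2); ‖c_1‖ = 6.1644, so q_1 = (-0.6489, -0.4867, -0.4867, -0.3244).
q_1·c_2 = (-0.6489)·4 + (-0.4867)·(-1) + (-0.4867)·0 + (-0.3244)·2 = -2.7578.
u_2 = c_2 + 2.7578·q_1 = (2.2105, -2.3421, -1.3421, 1.1053).
‖u_2‖ = 3.6599, so q_2 = (0.6040, -0.6399, -0.3667, 0.3020).
q_1·c_3 = (-0.6489)·(-3) + (-0.4867)·2 + (-0.4867)·(-4) + (-0.3244)·1 = 2.5955; q_2·c_3 = 0.6040·(-3) + (-0.6399)·2 + (-0.3667)·(-4) + 0.3020·1 = -1.3230.
u_3 = c_3 − 2.5955·q_1 + 1.3230·q_2 = (-0.5167, 2.4165, -3.2220, 2.2417).
r_{33} = ‖u_3‖ = 4.6382.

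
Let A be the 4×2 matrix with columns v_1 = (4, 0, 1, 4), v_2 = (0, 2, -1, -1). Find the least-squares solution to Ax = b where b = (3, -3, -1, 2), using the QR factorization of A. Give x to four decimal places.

x = (0.4566, -0.7861)

v_1 = (4, 0, 1, 4); ‖v_1‖ = 5.7446, so q_1 = (0.6963, 0.0000, 0.1741, 0.6963).
q_1·v_2 = 0.6963·0 + 0.0000·2 + 0.1741·(-1) + 0.6963·(-1) = -0.8704.
u_2 = v_2 + 0.8704·q_1 = (0.6061, 2.0000, -0.8485, -0.3939).
‖u_2‖ = 2.2896, so q_2 = (0.2647, 0.8735, -0.3706, -0.1721).
Qᵀb = (3.3075, -1.7999).
Back-substitute: x_2 = -1.7999/2.2896 = -0.7861.
x_1 = (3.3075 + 0.8704·(-0.7861))/5.7446 = 0.4566.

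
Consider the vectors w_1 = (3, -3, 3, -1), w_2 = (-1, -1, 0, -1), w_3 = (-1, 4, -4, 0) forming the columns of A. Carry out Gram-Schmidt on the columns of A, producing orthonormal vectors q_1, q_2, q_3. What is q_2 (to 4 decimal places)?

q_1 = w_1/‖w_1‖ = (3, -3, 3, -1)/5.2915 = (0.5669, -0.5669, 0.5669, -0.1890).
r_{12} = q_1·w_2 = 0.1890.
u_2 = w_2 − 0.1890·q_1 = (-1.1071, -0.8929, -0.1071, -0.9643).
‖u_2‖ = 1.7217, so q_2 = (-0.6430, -0.5186, -0.0622, -0.5601).

q_2 = (-0.6430, -0.5186, -0.0622, -0.5601)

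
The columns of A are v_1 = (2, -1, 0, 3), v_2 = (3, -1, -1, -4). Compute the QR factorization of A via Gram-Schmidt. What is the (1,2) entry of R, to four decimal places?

r_{12} = -1.3363

e_1 = v_1/‖v_1‖ = (2, -1, 0, 3)/3.7417 = (0.5345, -0.2673, 0.0000, 0.8018).
r_{12} = e_1·v_2 = -1.3363.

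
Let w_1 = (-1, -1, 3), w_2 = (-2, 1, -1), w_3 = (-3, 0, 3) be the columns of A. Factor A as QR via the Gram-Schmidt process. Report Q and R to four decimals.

w_1 = (-1, -1, 3); ‖w_1‖ = 3.3166, so q_1 = (-0.3015, -0.3015, 0.9045).
q_1·w_2 = (-0.3015)·(-2) + (-0.3015)·1 + 0.9045·(-1) = -0.6030.
u_2 = w_2 + 0.6030·q_1 = (-2.1818, 0.8182, -0.4545).
‖u_2‖ = 2.3741, so q_2 = (-0.9190, 0.3446, -0.1915).
q_1·w_3 = (-0.3015)·(-3) + (-0.3015)·0 + 0.9045·3 = 3.6181; q_2·w_3 = (-0.9190)·(-3) + 0.3446·0 + (-0.1915)·3 = 2.1826.
u_3 = w_3 − 3.6181·q_1 − 2.1826·q_2 = (0.0968, 0.3387, 0.1452).
‖u_3‖ = 0.3810, so q_3 = (0.2540, 0.8890, 0.3810).

Q = [[-0.3015, -0.9190, 0.2540], [-0.3015, 0.3446, 0.8890], [0.9045, -0.1915, 0.3810]], R = [[3.3166, -0.6030, 3.6181], [0.0000, 2.3741, 2.1826], [0.0000, 0.0000, 0.3810]]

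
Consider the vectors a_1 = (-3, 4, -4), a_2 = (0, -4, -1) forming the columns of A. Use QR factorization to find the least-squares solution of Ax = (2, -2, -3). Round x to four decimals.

x = (0.1772, 0.7722)

a_1 = (-3, 4, -4); ‖a_1‖ = 6.4031, so q_1 = (-0.4685, 0.6247, -0.6247).
q_1·a_2 = (-0.4685)·0 + 0.6247·(-4) + (-0.6247)·(-1) = -1.8741.
u_2 = a_2 + 1.8741·q_1 = (-0.8780, -2.8293, -2.1707).
‖u_2‖ = 3.6726, so q_2 = (-0.2391, -0.7704, -0.5911).
Qᵀb = (-0.3123, 2.8358).
Back-substitute: x_2 = 2.8358/3.6726 = 0.7722.
x_1 = (-0.3123 + 1.8741·0.7722)/6.4031 = 0.1772.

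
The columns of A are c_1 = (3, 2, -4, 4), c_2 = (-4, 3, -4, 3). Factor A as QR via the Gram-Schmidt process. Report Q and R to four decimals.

Q = [[0.4472, -0.8726], [0.2981, 0.3228], [-0.5963, -0.3264], [0.5963, 0.1667]], R = [[6.7082, 3.2796], [0.0000, 6.2645]]

c_1 = (3, 2, -4, 4); ‖c_1‖ = 6.7082, so e_1 = (0.4472, 0.2981, -0.5963, 0.5963).
e_1·c_2 = 0.4472·(-4) + 0.2981·3 + (-0.5963)·(-4) + 0.5963·3 = 3.2796.
u_2 = c_2 − 3.2796·e_1 = (-5.4667, 2.0222, -2.0444, 1.0444).
‖u_2‖ = 6.2645, so e_2 = (-0.8726, 0.3228, -0.3264, 0.1667).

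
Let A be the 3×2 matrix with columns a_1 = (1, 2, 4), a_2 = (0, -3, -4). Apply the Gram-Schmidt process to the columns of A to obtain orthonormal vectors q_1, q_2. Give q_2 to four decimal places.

q_2 = (0.7498, -0.6475, 0.1363)

q_1 = a_1/‖a_1‖ = (1, 2, 4)/4.5826 = (0.2182, 0.4364, 0.8729).
r_{12} = q_1·a_2 = -4.8008.
u_2 = a_2 + 4.8008·q_1 = (1.0476, -0.9048, 0.1905).
‖u_2‖ = 1.3973, so q_2 = (0.7498, -0.6475, 0.1363).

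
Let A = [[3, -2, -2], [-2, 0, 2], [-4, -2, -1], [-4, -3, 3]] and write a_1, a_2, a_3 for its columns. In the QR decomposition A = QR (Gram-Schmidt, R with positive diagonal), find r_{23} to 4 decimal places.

e_1 = a_1/‖a_1‖ = (3, -2, -4, -4)/6.7082 = (0.4472, -0.2981, -0.5963, -0.5963).
r_{12} = e_1·a_2 = 2.0870.
u_2 = a_2 − 2.0870·e_1 = (-2.9333, 0.6222, -0.7556, -1.7556).
‖u_2‖ = 3.5559, so e_2 = (-0.8249, 0.1750, -0.2125, -0.4937).
r_{23} = e_2·a_3 = 0.7312.

r_{23} = 0.7312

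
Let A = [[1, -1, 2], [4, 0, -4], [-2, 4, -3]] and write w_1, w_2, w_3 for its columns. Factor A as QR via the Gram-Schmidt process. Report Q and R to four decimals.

q_1 = w_1/‖w_1‖ = (1, 4, -2)/4.5826 = (0.2182, 0.8729, -0.4364).
r_{12} = q_1·w_2 = -1.9640.
u_2 = w_2 + 1.9640·q_1 = (-0.5714, 1.7143, 3.1429).
‖u_2‖ = 3.6253, so q_2 = (-0.1576, 0.4729, 0.8669).
r_{13} = q_1·w_3 = -1.7457; r_{23} = q_2·w_3 = -4.8075.
u_3 = w_3 + 1.7457·q_1 + 4.8075·q_2 = (1.6232, -0.2029, 0.4058).
‖u_3‖ = 1.6854, so q_3 = (0.9631, -0.1204, 0.2408).

Q = [[0.2182, -0.1576, 0.9631], [0.8729, 0.4729, -0.1204], [-0.4364, 0.8669, 0.2408]], R = [[4.5826, -1.9640, -1.7457], [0.0000, 3.6253, -4.8075], [0.0000, 0.0000, 1.6854]]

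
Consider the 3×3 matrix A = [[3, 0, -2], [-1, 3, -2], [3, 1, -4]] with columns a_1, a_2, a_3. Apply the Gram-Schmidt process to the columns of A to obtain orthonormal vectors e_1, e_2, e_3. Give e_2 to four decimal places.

a_1 = (3, -1, 3); ‖a_1‖ = 4.3589, so e_1 = (0.6882, -0.2294, 0.6882).
e_1·a_2 = 0.6882·0 + (-0.2294)·3 + 0.6882·1 = 0.0000.
u_2 = a_2 + 0.0000·e_1 = (0.0000, 3.0000, 1.0000).
‖u_2‖ = 3.1623, so e_2 = (0.0000, 0.9487, 0.3162).

e_2 = (0.0000, 0.9487, 0.3162)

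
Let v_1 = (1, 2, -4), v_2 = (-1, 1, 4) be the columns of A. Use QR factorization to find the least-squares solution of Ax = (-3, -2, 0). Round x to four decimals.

x = (-0.7255, -0.5490)

v_1 = (1, 2, -4); ‖v_1‖ = 4.5826, so e_1 = (0.2182, 0.4364, -0.8729).
e_1·v_2 = 0.2182·(-1) + 0.4364·1 + (-0.8729)·4 = -3.2733.
u_2 = v_2 + 3.2733·e_1 = (-0.2857, 2.4286, 1.1429).
‖u_2‖ = 2.6992, so e_2 = (-0.1059, 0.8997, 0.4234).
Qᵀb = (-1.5275, -1.4819).
Back-substitute: x_2 = -1.4819/2.6992 = -0.5490.
x_1 = (-1.5275 + 3.2733·(-0.5490))/4.5826 = -0.7255.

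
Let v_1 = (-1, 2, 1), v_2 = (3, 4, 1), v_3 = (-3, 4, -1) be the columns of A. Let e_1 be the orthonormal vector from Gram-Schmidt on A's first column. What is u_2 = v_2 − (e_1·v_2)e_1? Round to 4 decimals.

u_2 = (4.0000, 2.0000, 0.0000)

v_1 = (-1, 2, 1); ‖v_1‖ = 2.4495, so e_1 = (-0.4082, 0.8165, 0.4082).
e_1·v_2 = (-0.4082)·3 + 0.8165·4 + 0.4082·1 = 2.4495.
u_2 = v_2 − 2.4495·e_1 = (4.0000, 2.0000, 0.0000).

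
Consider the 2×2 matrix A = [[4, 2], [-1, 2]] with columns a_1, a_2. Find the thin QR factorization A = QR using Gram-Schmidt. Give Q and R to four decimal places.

Q = [[0.9701, 0.2425], [-0.2425, 0.9701]], R = [[4.1231, 1.4552], [0.0000, 2.4254]]

a_1 = (4, -1); ‖a_1‖ = 4.1231, so e_1 = (0.9701, -0.2425).
e_1·a_2 = 0.9701·2 + (-0.2425)·2 = 1.4552.
u_2 = a_2 − 1.4552·e_1 = (0.5882, 2.3529).
‖u_2‖ = 2.4254, so e_2 = (0.2425, 0.9701).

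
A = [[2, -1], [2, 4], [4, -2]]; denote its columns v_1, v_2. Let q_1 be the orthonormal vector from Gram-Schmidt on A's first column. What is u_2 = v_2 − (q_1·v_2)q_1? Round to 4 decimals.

u_2 = (-0.8333, 4.1667, -1.6667)

v_1 = (2, 2, 4); ‖v_1‖ = 4.8990, so q_1 = (0.4082, 0.4082, 0.8165).
q_1·v_2 = 0.4082·(-1) + 0.4082·4 + 0.8165·(-2) = -0.4082.
u_2 = v_2 + 0.4082·q_1 = (-0.8333, 4.1667, -1.6667).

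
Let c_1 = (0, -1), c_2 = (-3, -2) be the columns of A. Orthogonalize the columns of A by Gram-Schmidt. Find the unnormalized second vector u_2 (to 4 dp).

q_1 = c_1/‖c_1‖ = (0, -1)/1.0000 = (0.0000, -1.0000).
r_{12} = q_1·c_2 = 2.0000.
u_2 = c_2 − 2.0000·q_1 = (-3.0000, 0.0000).

u_2 = (-3.0000, 0.0000)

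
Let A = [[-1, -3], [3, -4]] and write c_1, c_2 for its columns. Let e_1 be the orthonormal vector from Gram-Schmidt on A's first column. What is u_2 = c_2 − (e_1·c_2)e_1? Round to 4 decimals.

u_2 = (-3.9000, -1.3000)

e_1 = c_1/‖c_1‖ = (-1, 3)/3.1623 = (-0.3162, 0.9487).
r_{12} = e_1·c_2 = -2.8460.
u_2 = c_2 + 2.8460·e_1 = (-3.9000, -1.3000).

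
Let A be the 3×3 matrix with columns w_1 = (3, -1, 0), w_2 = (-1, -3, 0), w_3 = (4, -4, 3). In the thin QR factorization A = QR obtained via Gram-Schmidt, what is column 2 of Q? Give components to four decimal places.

q_2 = (-0.3162, -0.9487, 0.0000)

w_1 = (3, -1, 0); ‖w_1‖ = 3.1623, so q_1 = (0.9487, -0.3162, 0.0000).
q_1·w_2 = 0.9487·(-1) + (-0.3162)·(-3) + 0.0000·0 = 0.0000.
u_2 = w_2 − 0.0000·q_1 = (-1.0000, -3.0000, 0.0000).
‖u_2‖ = 3.1623, so q_2 = (-0.3162, -0.9487, 0.0000).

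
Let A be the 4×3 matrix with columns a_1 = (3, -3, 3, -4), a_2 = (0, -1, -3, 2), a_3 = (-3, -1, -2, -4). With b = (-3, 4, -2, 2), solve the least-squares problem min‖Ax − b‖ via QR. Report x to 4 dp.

e_1 = a_1/‖a_1‖ = (3, -3, 3, -4)/6.5574 = (0.4575, -0.4575, 0.4575, -0.6100).
r_{12} = e_1·a_2 = -2.1350.
u_2 = a_2 + 2.1350·e_1 = (0.9767, -1.9767, -2.0233, 0.6977).
‖u_2‖ = 3.0728, so e_2 = (0.3179, -0.6433, -0.6584, 0.2271).
r_{13} = e_1·a_3 = 0.6100; r_{23} = e_2·a_3 = 0.0984.
u_3 = a_3 − 0.6100·e_1 − 0.0984·e_2 = (-3.3103, -0.6576, -2.2143, -3.6502).
‖u_3‖ = 5.4423, so e_3 = (-0.6083, -0.1208, -0.4069, -0.6707).
Qᵀb = (-5.3374, -1.7559, 0.8137).
Back-substitute: x_3 = 0.8137/5.4423 = 0.1495.
x_2 = (-1.7559 − 0.0984·0.1495)/3.0728 = -0.5762.
x_1 = (-5.3374 + 2.1350·(-0.5762) − 0.6100·0.1495)/6.5574 = -1.0155.

x = (-1.0155, -0.5762, 0.1495)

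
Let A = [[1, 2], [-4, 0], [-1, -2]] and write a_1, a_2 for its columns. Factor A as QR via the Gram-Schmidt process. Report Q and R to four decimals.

a_1 = (1, -4, -1); ‖a_1‖ = 4.2426, so e_1 = (0.2357, -0.9428, -0.2357).
e_1·a_2 = 0.2357·2 + (-0.9428)·0 + (-0.2357)·(-2) = 0.9428.
u_2 = a_2 − 0.9428·e_1 = (1.7778, 0.8889, -1.7778).
‖u_2‖ = 2.6667, so e_2 = (0.6667, 0.3333, -0.6667).

Q = [[0.2357, 0.6667], [-0.9428, 0.3333], [-0.2357, -0.6667]], R = [[4.2426, 0.9428], [0.0000, 2.6667]]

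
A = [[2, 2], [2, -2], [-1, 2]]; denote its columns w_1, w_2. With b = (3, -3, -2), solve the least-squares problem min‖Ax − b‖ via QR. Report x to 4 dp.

x = (0.3846, 0.7308)

e_1 = w_1/‖w_1‖ = (2, 2, -1)/3.0000 = (0.6667, 0.6667, -0.3333).
r_{12} = e_1·w_2 = -0.6667.
u_2 = w_2 + 0.6667·e_1 = (2.4444, -1.5556, 1.7778).
‖u_2‖ = 3.3993, so e_2 = (0.7191, -0.4576, 0.5230).
Qᵀb = (0.6667, 2.4841).
Back-substitute: x_2 = 2.4841/3.3993 = 0.7308.
x_1 = (0.6667 + 0.6667·0.7308)/3.0000 = 0.3846.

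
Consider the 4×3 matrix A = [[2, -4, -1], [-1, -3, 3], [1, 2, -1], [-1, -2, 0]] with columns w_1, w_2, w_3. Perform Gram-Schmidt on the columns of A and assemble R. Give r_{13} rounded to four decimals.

r_{13} = -2.2678

e_1 = w_1/‖w_1‖ = (2, -1, 1, -1)/2.6458 = (0.7559, -0.3780, 0.3780, -0.3780).
r_{13} = e_1·w_3 = -2.2678.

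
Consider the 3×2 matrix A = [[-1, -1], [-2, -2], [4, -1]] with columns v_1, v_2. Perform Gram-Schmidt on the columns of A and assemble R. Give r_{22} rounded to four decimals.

r_{22} = 2.4398

v_1 = (-1, -2, 4); ‖v_1‖ = 4.5826, so q_1 = (-0.2182, -0.4364, 0.8729).
q_1·v_2 = (-0.2182)·(-1) + (-0.4364)·(-2) + 0.8729·(-1) = 0.2182.
u_2 = v_2 − 0.2182·q_1 = (-0.9524, -1.9048, -1.1905).
r_{22} = ‖u_2‖ = 2.4398.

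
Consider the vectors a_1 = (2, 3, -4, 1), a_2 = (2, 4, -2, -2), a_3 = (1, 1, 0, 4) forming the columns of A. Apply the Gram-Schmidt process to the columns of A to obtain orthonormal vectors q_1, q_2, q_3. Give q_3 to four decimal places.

q_1 = a_1/‖a_1‖ = (2, 3, -4, 1)/5.4772 = (0.3651, 0.5477, -0.7303, 0.1826).
r_{12} = q_1·a_2 = 4.0166.
u_2 = a_2 − 4.0166·q_1 = (0.5333, 1.8000, 0.9333, -2.7333).
‖u_2‖ = 3.4448, so q_2 = (0.1548, 0.5225, 0.2709, -0.7935).
r_{13} = q_1·a_3 = 1.6432; r_{23} = q_2·a_3 = -2.4965.
u_3 = a_3 − 1.6432·q_1 + 2.4965·q_2 = (0.7865, 1.4045, 1.8764, 1.7191).
‖u_3‖ = 3.0112, so q_3 = (0.2612, 0.4664, 0.6231, 0.5709).

q_3 = (0.2612, 0.4664, 0.6231, 0.5709)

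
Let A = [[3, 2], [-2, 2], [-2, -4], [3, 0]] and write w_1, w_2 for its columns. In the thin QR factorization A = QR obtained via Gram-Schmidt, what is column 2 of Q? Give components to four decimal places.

e_1 = w_1/‖w_1‖ = (3, -2, -2, 3)/5.0990 = (0.5883, -0.3922, -0.3922, 0.5883).
r_{12} = e_1·w_2 = 1.9612.
u_2 = w_2 − 1.9612·e_1 = (0.8462, 2.7692, -3.2308, -1.1538).
‖u_2‖ = 4.4893, so e_2 = (0.1885, 0.6169, -0.7197, -0.2570).

e_2 = (0.1885, 0.6169, -0.7197, -0.2570)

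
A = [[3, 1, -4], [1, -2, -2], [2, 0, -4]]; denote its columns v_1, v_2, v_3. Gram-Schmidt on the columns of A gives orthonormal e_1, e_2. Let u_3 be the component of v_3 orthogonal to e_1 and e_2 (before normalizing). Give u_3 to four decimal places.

v_1 = (3, 1, 2); ‖v_1‖ = 3.7417, so e_1 = (0.8018, 0.2673, 0.5345).
e_1·v_2 = 0.8018·1 + 0.2673·(-2) + 0.5345·0 = 0.2673.
u_2 = v_2 − 0.2673·e_1 = (0.7857, -2.0714, -0.1429).
‖u_2‖ = 2.2200, so e_2 = (0.3539, -0.9331, -0.0643).
e_1·v_3 = 0.8018·(-4) + 0.2673·(-2) + 0.5345·(-4) = -5.8797; e_2·v_3 = 0.3539·(-4) + (-0.9331)·(-2) + (-0.0643)·(-4) = 0.7078.
u_3 = v_3 + 5.8797·e_1 − 0.7078·e_2 = (0.4638, 0.2319, -0.8116).

u_3 = (0.4638, 0.2319, -0.8116)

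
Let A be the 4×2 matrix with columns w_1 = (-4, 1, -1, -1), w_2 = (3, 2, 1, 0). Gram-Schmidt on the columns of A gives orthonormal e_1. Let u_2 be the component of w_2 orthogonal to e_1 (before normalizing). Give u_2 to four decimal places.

u_2 = (0.6842, 2.5789, 0.4211, -0.5789)

w_1 = (-4, 1, -1, -1); ‖w_1‖ = 4.3589, so e_1 = (-0.9177, 0.2294, -0.2294, -0.2294).
e_1·w_2 = (-0.9177)·3 + 0.2294·2 + (-0.2294)·1 + (-0.2294)·0 = -2.5236.
u_2 = w_2 + 2.5236·e_1 = (0.6842, 2.5789, 0.4211, -0.5789).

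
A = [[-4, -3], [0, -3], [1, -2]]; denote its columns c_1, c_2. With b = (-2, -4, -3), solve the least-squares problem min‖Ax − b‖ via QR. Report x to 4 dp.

q_1 = c_1/‖c_1‖ = (-4, 0, 1)/4.1231 = (-0.9701, 0.0000, 0.2425).
r_{12} = q_1·c_2 = 2.4254.
u_2 = c_2 − 2.4254·q_1 = (-0.6471, -3.0000, -2.5882).
‖u_2‖ = 4.0147, so q_2 = (-0.1612, -0.7473, -0.6447).
Qᵀb = (1.2127, 5.2455).
Back-substitute: x_2 = 5.2455/4.0147 = 1.3066.
x_1 = (1.2127 − 2.4254·1.3066)/4.1231 = -0.4745.

x = (-0.4745, 1.3066)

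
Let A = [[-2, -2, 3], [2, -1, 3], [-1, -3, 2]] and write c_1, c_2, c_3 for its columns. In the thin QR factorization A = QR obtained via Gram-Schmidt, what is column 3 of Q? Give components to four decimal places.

e_1 = c_1/‖c_1‖ = (-2, 2, -1)/3.0000 = (-0.6667, 0.6667, -0.3333).
r_{12} = e_1·c_2 = 1.6667.
u_2 = c_2 − 1.6667·e_1 = (-0.8889, -2.1111, -2.4444).
‖u_2‖ = 3.3500, so e_2 = (-0.2653, -0.6302, -0.7297).
r_{13} = e_1·c_3 = -0.6667; r_{23} = e_2·c_3 = -4.1460.
u_3 = c_3 + 0.6667·e_1 + 4.1460·e_2 = (1.4554, 0.8317, -1.2475).
‖u_3‖ = 2.0896, so e_3 = (0.6965, 0.3980, -0.5970).

e_3 = (0.6965, 0.3980, -0.5970)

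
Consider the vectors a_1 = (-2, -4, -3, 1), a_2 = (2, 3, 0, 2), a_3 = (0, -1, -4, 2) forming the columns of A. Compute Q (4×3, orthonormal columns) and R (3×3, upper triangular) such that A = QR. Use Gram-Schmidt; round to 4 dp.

Q = [[-0.3651, 0.3297, 0.1825], [-0.7303, 0.3503, 0.2882], [-0.5477, -0.4327, -0.7110], [0.1826, 0.7624, -0.6149]], R = [[5.4772, -2.5560, 3.2863], [0.0000, 3.2352, 2.9055], [0.0000, 0.0000, 1.3259]]

e_1 = a_1/‖a_1‖ = (-2, -4, -3, 1)/5.4772 = (-0.3651, -0.7303, -0.5477, 0.1826).
r_{12} = e_1·a_2 = -2.5560.
u_2 = a_2 + 2.5560·e_1 = (1.0667, 1.1333, -1.4000, 2.4667).
‖u_2‖ = 3.2352, so e_2 = (0.3297, 0.3503, -0.4327, 0.7624).
r_{13} = e_1·a_3 = 3.2863; r_{23} = e_2·a_3 = 2.9055.
u_3 = a_3 − 3.2863·e_1 − 2.9055·e_2 = (0.2420, 0.3822, -0.9427, -0.8153).
‖u_3‖ = 1.3259, so e_3 = (0.1825, 0.2882, -0.7110, -0.6149).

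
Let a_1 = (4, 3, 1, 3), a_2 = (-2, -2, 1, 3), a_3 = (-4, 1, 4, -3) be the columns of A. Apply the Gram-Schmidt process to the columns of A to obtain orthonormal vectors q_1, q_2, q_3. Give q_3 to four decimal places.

q_3 = (-0.3561, 0.4274, 0.8014, -0.2197)

a_1 = (4, 3, 1, 3); ‖a_1‖ = 5.9161, so q_1 = (0.6761, 0.5071, 0.1690, 0.5071).
q_1·a_2 = 0.6761·(-2) + 0.5071·(-2) + 0.1690·1 + 0.5071·3 = -0.6761.
u_2 = a_2 + 0.6761·q_1 = (-1.5429, -1.6571, 1.1143, 3.3429).
‖u_2‖ = 4.1884, so q_2 = (-0.3684, -0.3956, 0.2660, 0.7981).
q_1·a_3 = 0.6761·(-4) + 0.5071·1 + 0.1690·4 + 0.5071·(-3) = -3.0426; q_2·a_3 = (-0.3684)·(-4) + (-0.3956)·1 + 0.2660·4 + 0.7981·(-3) = -0.2524.
u_3 = a_3 + 3.0426·q_1 + 0.2524·q_2 = (-2.0358, 2.4430, 4.5814, -1.2557).
‖u_3‖ = 5.7166, so q_3 = (-0.3561, 0.4274, 0.8014, -0.2197).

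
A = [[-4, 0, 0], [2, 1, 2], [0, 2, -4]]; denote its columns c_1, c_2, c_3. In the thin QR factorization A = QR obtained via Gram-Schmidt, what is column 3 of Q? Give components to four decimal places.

q_3 = (0.4082, 0.8165, -0.4082)

q_1 = c_1/‖c_1‖ = (-4, 2, 0)/4.4721 = (-0.8944, 0.4472, 0.0000).
r_{12} = q_1·c_2 = 0.4472.
u_2 = c_2 − 0.4472·q_1 = (0.4000, 0.8000, 2.0000).
‖u_2‖ = 2.1909, so q_2 = (0.1826, 0.3651, 0.9129).
r_{13} = q_1·c_3 = 0.8944; r_{23} = q_2·c_3 = -2.9212.
u_3 = c_3 − 0.8944·q_1 + 2.9212·q_2 = (1.3333, 2.6667, -1.3333).
‖u_3‖ = 3.2660, so q_3 = (0.4082, 0.8165, -0.4082).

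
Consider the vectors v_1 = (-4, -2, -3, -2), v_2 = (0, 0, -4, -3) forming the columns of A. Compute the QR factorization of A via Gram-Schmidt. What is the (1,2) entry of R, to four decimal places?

r_{12} = 3.1334

v_1 = (-4, -2, -3, -2); ‖v_1‖ = 5.7446, so e_1 = (-0.6963, -0.3482, -0.5222, -0.3482).
r_{12} = e_1·v_2 = 3.1334.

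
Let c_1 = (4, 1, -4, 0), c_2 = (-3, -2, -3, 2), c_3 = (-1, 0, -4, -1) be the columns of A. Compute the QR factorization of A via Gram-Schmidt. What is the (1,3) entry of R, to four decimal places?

c_1 = (4, 1, -4, 0); ‖c_1‖ = 5.7446, so q_1 = (0.6963, 0.1741, -0.6963, 0.0000).
r_{13} = q_1·c_3 = 2.0889.

r_{13} = 2.0889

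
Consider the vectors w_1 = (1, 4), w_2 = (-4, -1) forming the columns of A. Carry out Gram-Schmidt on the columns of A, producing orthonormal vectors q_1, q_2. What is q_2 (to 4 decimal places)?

q_2 = (-0.9701, 0.2425)

w_1 = (1, 4); ‖w_1‖ = 4.1231, so q_1 = (0.2425, 0.9701).
q_1·w_2 = 0.2425·(-4) + 0.9701·(-1) = -1.9403.
u_2 = w_2 + 1.9403·q_1 = (-3.5294, 0.8824).
‖u_2‖ = 3.6380, so q_2 = (-0.9701, 0.2425).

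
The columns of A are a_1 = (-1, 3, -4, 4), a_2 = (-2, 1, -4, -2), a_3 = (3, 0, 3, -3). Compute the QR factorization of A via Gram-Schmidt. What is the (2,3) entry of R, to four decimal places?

a_1 = (-1, 3, -4, 4); ‖a_1‖ = 6.4807, so e_1 = (-0.1543, 0.4629, -0.6172, 0.6172).
e_1·a_2 = (-0.1543)·(-2) + 0.4629·1 + (-0.6172)·(-4) + 0.6172·(-2) = 2.0059.
u_2 = a_2 − 2.0059·e_1 = (-1.6905, 0.0714, -2.7619, -3.2381).
‖u_2‖ = 4.5800, so e_2 = (-0.3691, 0.0156, -0.6030, -0.7070).
r_{23} = e_2·a_3 = -0.7954.

r_{23} = -0.7954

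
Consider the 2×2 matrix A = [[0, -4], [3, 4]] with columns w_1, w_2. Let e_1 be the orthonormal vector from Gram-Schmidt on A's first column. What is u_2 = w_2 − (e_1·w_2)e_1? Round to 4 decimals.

w_1 = (0, 3); ‖w_1‖ = 3.0000, so e_1 = (0.0000, 1.0000).
e_1·w_2 = 0.0000·(-4) + 1.0000·4 = 4.0000.
u_2 = w_2 − 4.0000·e_1 = (-4.0000, 0.0000).

u_2 = (-4.0000, 0.0000)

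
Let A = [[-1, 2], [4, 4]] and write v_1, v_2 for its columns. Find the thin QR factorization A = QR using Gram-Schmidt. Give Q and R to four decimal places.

Q = [[-0.2425, 0.9701], [0.9701, 0.2425]], R = [[4.1231, 3.3955], [0.0000, 2.9104]]

v_1 = (-1, 4); ‖v_1‖ = 4.1231, so e_1 = (-0.2425, 0.9701).
e_1·v_2 = (-0.2425)·2 + 0.9701·4 = 3.3955.
u_2 = v_2 − 3.3955·e_1 = (2.8235, 0.7059).
‖u_2‖ = 2.9104, so e_2 = (0.9701, 0.2425).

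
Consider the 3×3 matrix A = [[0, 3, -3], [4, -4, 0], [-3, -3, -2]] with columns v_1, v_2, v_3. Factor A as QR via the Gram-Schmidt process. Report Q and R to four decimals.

e_1 = v_1/‖v_1‖ = (0, 4, -3)/5.0000 = (0.0000, 0.8000, -0.6000).
r_{12} = e_1·v_2 = -1.4000.
u_2 = v_2 + 1.4000·e_1 = (3.0000, -2.8800, -3.8400).
‖u_2‖ = 5.6604, so e_2 = (0.5300, -0.5088, -0.6784).
r_{13} = e_1·v_3 = 1.2000; r_{23} = e_2·v_3 = -0.2332.
u_3 = v_3 − 1.2000·e_1 + 0.2332·e_2 = (-2.8764, -1.0787, -1.4382).
‖u_3‖ = 3.3920, so e_3 = (-0.8480, -0.3180, -0.4240).

Q = [[0.0000, 0.5300, -0.8480], [0.8000, -0.5088, -0.3180], [-0.6000, -0.6784, -0.4240]], R = [[5.0000, -1.4000, 1.2000], [0.0000, 5.6604, -0.2332], [0.0000, 0.0000, 3.3920]]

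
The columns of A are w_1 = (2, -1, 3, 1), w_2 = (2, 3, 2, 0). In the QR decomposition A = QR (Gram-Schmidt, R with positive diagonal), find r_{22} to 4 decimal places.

e_1 = w_1/‖w_1‖ = (2, -1, 3, 1)/3.8730 = (0.5164, -0.2582, 0.7746, 0.2582).
r_{12} = e_1·w_2 = 1.8074.
u_2 = w_2 − 1.8074·e_1 = (1.0667, 3.4667, 0.6000, -0.4667).
r_{22} = ‖u_2‖ = 3.7059.

r_{22} = 3.7059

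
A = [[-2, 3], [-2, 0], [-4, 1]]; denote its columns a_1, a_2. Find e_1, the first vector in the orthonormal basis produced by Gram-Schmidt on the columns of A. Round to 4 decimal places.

e_1 = a_1/‖a_1‖ = (-2, -2, -4)/4.8990 = (-0.4082, -0.4082, -0.8165).

e_1 = (-0.4082, -0.4082, -0.8165)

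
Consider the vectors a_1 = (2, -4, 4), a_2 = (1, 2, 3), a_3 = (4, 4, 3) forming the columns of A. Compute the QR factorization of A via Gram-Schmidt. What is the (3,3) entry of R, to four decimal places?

q_1 = a_1/‖a_1‖ = (2, -4, 4)/6.0000 = (0.3333, -0.6667, 0.6667).
r_{12} = q_1·a_2 = 1.0000.
u_2 = a_2 − 1.0000·q_1 = (0.6667, 2.6667, 2.3333).
‖u_2‖ = 3.6056, so q_2 = (0.1849, 0.7396, 0.6472).
r_{13} = q_1·a_3 = 0.6667; r_{23} = q_2·a_3 = 5.6395.
u_3 = a_3 − 0.6667·q_1 − 5.6395·q_2 = (2.7350, 0.2735, -1.0940).
r_{33} = ‖u_3‖ = 2.9584.

r_{33} = 2.9584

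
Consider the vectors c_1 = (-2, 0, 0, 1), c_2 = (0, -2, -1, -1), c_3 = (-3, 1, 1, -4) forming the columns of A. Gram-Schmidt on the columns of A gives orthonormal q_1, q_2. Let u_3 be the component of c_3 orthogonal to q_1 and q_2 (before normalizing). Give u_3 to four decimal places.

c_1 = (-2, 0, 0, 1); ‖c_1‖ = 2.2361, so q_1 = (-0.8944, 0.0000, 0.0000, 0.4472).
q_1·c_2 = (-0.8944)·0 + 0.0000·(-2) + 0.0000·(-1) + 0.4472·(-1) = -0.4472.
u_2 = c_2 + 0.4472·q_1 = (-0.4000, -2.0000, -1.0000, -0.8000).
‖u_2‖ = 2.4083, so q_2 = (-0.1661, -0.8305, -0.4152, -0.3322).
q_1·c_3 = (-0.8944)·(-3) + 0.0000·1 + 0.0000·1 + 0.4472·(-4) = 0.8944; q_2·c_3 = (-0.1661)·(-3) + (-0.8305)·1 + (-0.4152)·1 + (-0.3322)·(-4) = 0.5813.
u_3 = c_3 − 0.8944·q_1 − 0.5813·q_2 = (-2.1034, 1.4828, 1.2414, -4.2069).

u_3 = (-2.1034, 1.4828, 1.2414, -4.2069)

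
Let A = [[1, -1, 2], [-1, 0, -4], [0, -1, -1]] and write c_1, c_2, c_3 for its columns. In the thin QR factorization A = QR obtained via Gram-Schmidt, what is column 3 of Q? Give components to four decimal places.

q_3 = (-0.5774, -0.5774, 0.5774)

q_1 = c_1/‖c_1‖ = (1, -1, 0)/1.4142 = (0.7071, -0.7071, 0.0000).
r_{12} = q_1·c_2 = -0.7071.
u_2 = c_2 + 0.7071·q_1 = (-0.5000, -0.5000, -1.0000).
‖u_2‖ = 1.2247, so q_2 = (-0.4082, -0.4082, -0.8165).
r_{13} = q_1·c_3 = 4.2426; r_{23} = q_2·c_3 = 1.6330.
u_3 = c_3 − 4.2426·q_1 − 1.6330·q_2 = (-0.3333, -0.3333, 0.3333).
‖u_3‖ = 0.5774, so q_3 = (-0.5774, -0.5774, 0.5774).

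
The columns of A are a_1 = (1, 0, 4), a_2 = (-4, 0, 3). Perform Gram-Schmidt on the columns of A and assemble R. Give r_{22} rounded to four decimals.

q_1 = a_1/‖a_1‖ = (1, 0, 4)/4.1231 = (0.2425, 0.0000, 0.9701).
r_{12} = q_1·a_2 = 1.9403.
u_2 = a_2 − 1.9403·q_1 = (-4.4706, 0.0000, 1.1176).
r_{22} = ‖u_2‖ = 4.6082.

r_{22} = 4.6082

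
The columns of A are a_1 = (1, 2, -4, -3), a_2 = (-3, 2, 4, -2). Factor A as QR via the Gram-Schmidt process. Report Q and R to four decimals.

a_1 = (1, 2, -4, -3); ‖a_1‖ = 5.4772, so q_1 = (0.1826, 0.3651, -0.7303, -0.5477).
q_1·a_2 = 0.1826·(-3) + 0.3651·2 + (-0.7303)·4 + (-0.5477)·(-2) = -1.6432.
u_2 = a_2 + 1.6432·q_1 = (-2.7000, 2.6000, 2.8000, -2.9000).
‖u_2‖ = 5.5045, so q_2 = (-0.4905, 0.4723, 0.5087, -0.5268).

Q = [[0.1826, -0.4905], [0.3651, 0.4723], [-0.7303, 0.5087], [-0.5477, -0.5268]], R = [[5.4772, -1.6432], [0.0000, 5.5045]]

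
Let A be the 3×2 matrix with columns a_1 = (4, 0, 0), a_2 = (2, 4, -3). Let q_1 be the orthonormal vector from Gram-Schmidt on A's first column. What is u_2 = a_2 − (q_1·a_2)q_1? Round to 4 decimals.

u_2 = (0.0000, 4.0000, -3.0000)

a_1 = (4, 0, 0); ‖a_1‖ = 4.0000, so q_1 = (1.0000, 0.0000, 0.0000).
q_1·a_2 = 1.0000·2 + 0.0000·4 + 0.0000·(-3) = 2.0000.
u_2 = a_2 − 2.0000·q_1 = (0.0000, 4.0000, -3.0000).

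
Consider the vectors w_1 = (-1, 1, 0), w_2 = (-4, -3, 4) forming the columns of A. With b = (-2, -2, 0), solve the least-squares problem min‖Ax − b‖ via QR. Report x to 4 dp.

e_1 = w_1/‖w_1‖ = (-1, 1, 0)/1.4142 = (-0.7071, 0.7071, 0.0000).
r_{12} = e_1·w_2 = 0.7071.
u_2 = w_2 − 0.7071·e_1 = (-3.5000, -3.5000, 4.0000).
‖u_2‖ = 6.3640, so e_2 = (-0.5500, -0.5500, 0.6285).
Qᵀb = (0.0000, 2.1999).
Back-substitute: x_2 = 2.1999/6.3640 = 0.3457.
x_1 = (0.0000 − 0.7071·0.3457)/1.4142 = -0.1728.

x = (-0.1728, 0.3457)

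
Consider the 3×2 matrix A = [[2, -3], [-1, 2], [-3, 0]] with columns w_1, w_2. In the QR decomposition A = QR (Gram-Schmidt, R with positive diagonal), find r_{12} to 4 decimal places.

w_1 = (2, -1, -3); ‖w_1‖ = 3.7417, so q_1 = (0.5345, -0.2673, -0.8018).
r_{12} = q_1·w_2 = -2.1381.

r_{12} = -2.1381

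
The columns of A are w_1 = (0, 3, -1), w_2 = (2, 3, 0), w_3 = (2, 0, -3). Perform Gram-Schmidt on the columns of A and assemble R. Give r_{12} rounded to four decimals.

r_{12} = 2.8460

w_1 = (0, 3, -1); ‖w_1‖ = 3.1623, so e_1 = (0.0000, 0.9487, -0.3162).
r_{12} = e_1·w_2 = 2.8460.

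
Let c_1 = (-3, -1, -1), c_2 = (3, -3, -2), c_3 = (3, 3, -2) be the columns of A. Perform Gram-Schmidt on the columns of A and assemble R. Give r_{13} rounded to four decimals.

r_{13} = -3.0151

e_1 = c_1/‖c_1‖ = (-3, -1, -1)/3.3166 = (-0.9045, -0.3015, -0.3015).
r_{13} = e_1·c_3 = -3.0151.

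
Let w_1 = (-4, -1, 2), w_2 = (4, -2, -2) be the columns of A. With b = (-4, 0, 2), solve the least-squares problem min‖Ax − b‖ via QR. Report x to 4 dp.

q_1 = w_1/‖w_1‖ = (-4, -1, 2)/4.5826 = (-0.8729, -0.2182, 0.4364).
r_{12} = q_1·w_2 = -3.9279.
u_2 = w_2 + 3.9279·q_1 = (0.5714, -2.8571, -0.2857).
‖u_2‖ = 2.9277, so q_2 = (0.1952, -0.9759, -0.0976).
Qᵀb = (4.3644, -0.9759).
Back-substitute: x_2 = -0.9759/2.9277 = -0.3333.
x_1 = (4.3644 + 3.9279·(-0.3333))/4.5826 = 0.6667.

x = (0.6667, -0.3333)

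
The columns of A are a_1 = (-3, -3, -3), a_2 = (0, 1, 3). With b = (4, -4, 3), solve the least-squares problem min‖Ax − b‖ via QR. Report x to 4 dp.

q_1 = a_1/‖a_1‖ = (-3, -3, -3)/5.1962 = (-0.5774, -0.5774, -0.5774).
r_{12} = q_1·a_2 = -2.3094.
u_2 = a_2 + 2.3094·q_1 = (-1.3333, -0.3333, 1.6667).
‖u_2‖ = 2.1602, so q_2 = (-0.6172, -0.1543, 0.7715).
Qᵀb = (-1.7321, 0.4629).
Back-substitute: x_2 = 0.4629/2.1602 = 0.2143.
x_1 = (-1.7321 + 2.3094·0.2143)/5.1962 = -0.2381.

x = (-0.2381, 0.2143)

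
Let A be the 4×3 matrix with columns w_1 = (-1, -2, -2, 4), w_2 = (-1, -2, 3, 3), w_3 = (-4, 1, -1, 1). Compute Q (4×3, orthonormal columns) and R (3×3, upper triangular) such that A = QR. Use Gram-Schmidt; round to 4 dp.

e_1 = w_1/‖w_1‖ = (-1, -2, -2, 4)/5.0000 = (-0.2000, -0.4000, -0.4000, 0.8000).
r_{12} = e_1·w_2 = 2.2000.
u_2 = w_2 − 2.2000·e_1 = (-0.5600, -1.1200, 3.8800, 1.2400).
‖u_2‖ = 4.2615, so e_2 = (-0.1314, -0.2628, 0.9105, 0.2910).
r_{13} = e_1·w_3 = 1.6000; r_{23} = e_2·w_3 = -0.3567.
u_3 = w_3 − 1.6000·e_1 + 0.3567·e_2 = (-3.7269, 1.5463, -0.0352, -0.1762).
‖u_3‖ = 4.0389, so e_3 = (-0.9227, 0.3828, -0.0087, -0.0436).

Q = [[-0.2000, -0.1314, -0.9227], [-0.4000, -0.2628, 0.3828], [-0.4000, 0.9105, -0.0087], [0.8000, 0.2910, -0.0436]], R = [[5.0000, 2.2000, 1.6000], [0.0000, 4.2615, -0.3567], [0.0000, 0.0000, 4.0389]]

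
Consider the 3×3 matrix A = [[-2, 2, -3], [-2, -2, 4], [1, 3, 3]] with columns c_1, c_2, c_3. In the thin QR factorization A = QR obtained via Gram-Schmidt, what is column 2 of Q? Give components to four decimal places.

e_2 = (0.6667, -0.3333, 0.6667)

e_1 = c_1/‖c_1‖ = (-2, -2, 1)/3.0000 = (-0.6667, -0.6667, 0.3333).
r_{12} = e_1·c_2 = 1.0000.
u_2 = c_2 − 1.0000·e_1 = (2.6667, -1.3333, 2.6667).
‖u_2‖ = 4.0000, so e_2 = (0.6667, -0.3333, 0.6667).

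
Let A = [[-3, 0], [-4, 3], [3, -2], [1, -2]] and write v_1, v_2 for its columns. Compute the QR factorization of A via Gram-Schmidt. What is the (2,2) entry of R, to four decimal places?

r_{22} = 2.3604

v_1 = (-3, -4, 3, 1); ‖v_1‖ = 5.9161, so e_1 = (-0.5071, -0.6761, 0.5071, 0.1690).
e_1·v_2 = (-0.5071)·0 + (-0.6761)·3 + 0.5071·(-2) + 0.1690·(-2) = -3.3806.
u_2 = v_2 + 3.3806·e_1 = (-1.7143, 0.7143, -0.2857, -1.4286).
r_{22} = ‖u_2‖ = 2.3604.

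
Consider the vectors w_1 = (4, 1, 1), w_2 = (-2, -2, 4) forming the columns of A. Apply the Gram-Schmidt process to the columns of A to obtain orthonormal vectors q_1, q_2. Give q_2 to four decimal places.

q_2 = (-0.1421, -0.3553, 0.9239)

w_1 = (4, 1, 1); ‖w_1‖ = 4.2426, so q_1 = (0.9428, 0.2357, 0.2357).
q_1·w_2 = 0.9428·(-2) + 0.2357·(-2) + 0.2357·4 = -1.4142.
u_2 = w_2 + 1.4142·q_1 = (-0.6667, -1.6667, 4.3333).
‖u_2‖ = 4.6904, so q_2 = (-0.1421, -0.3553, 0.9239).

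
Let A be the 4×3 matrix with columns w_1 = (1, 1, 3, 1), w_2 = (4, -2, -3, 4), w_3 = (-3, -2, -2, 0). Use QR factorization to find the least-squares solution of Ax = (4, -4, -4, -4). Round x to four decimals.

w_1 = (1, 1, 3, 1); ‖w_1‖ = 3.4641, so e_1 = (0.2887, 0.2887, 0.8660, 0.2887).
e_1·w_2 = 0.2887·4 + 0.2887·(-2) + 0.8660·(-3) + 0.2887·4 = -0.8660.
u_2 = w_2 + 0.8660·e_1 = (4.2500, -1.7500, -2.2500, 4.2500).
‖u_2‖ = 6.6521, so e_2 = (0.6389, -0.2631, -0.3382, 0.6389).
e_1·w_3 = 0.2887·(-3) + 0.2887·(-2) + 0.8660·(-2) + 0.2887·0 = -3.1754; e_2·w_3 = 0.6389·(-3) + (-0.2631)·(-2) + (-0.3382)·(-2) + 0.6389·0 = -0.7141.
u_3 = w_3 + 3.1754·e_1 + 0.7141·e_2 = (-1.6271, -1.2712, 0.5085, 1.3729).
‖u_3‖ = 2.5312, so e_3 = (-0.6428, -0.5022, 0.2009, 0.5424).
Qᵀb = (-4.6188, 2.4053, -3.5356).
Back-substitute: x_3 = -3.5356/2.5312 = -1.3968.
x_2 = (2.4053 + 0.7141·(-1.3968))/6.6521 = 0.2116.
x_1 = (-4.6188 + 0.8660·0.2116 + 3.1754·(-1.3968))/3.4641 = -2.5608.

x = (-2.5608, 0.2116, -1.3968)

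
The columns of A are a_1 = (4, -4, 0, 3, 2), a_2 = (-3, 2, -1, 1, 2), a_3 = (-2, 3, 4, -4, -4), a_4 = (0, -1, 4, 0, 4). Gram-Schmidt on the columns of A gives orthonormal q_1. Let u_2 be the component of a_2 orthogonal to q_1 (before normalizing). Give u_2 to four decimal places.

u_2 = (-1.8444, 0.8444, -1.0000, 1.8667, 2.5778)

a_1 = (4, -4, 0, 3, 2); ‖a_1‖ = 6.7082, so q_1 = (0.5963, -0.5963, 0.0000, 0.4472, 0.2981).
q_1·a_2 = 0.5963·(-3) + (-0.5963)·2 + 0.0000·(-1) + 0.4472·1 + 0.2981·2 = -1.9379.
u_2 = a_2 + 1.9379·q_1 = (-1.8444, 0.8444, -1.0000, 1.8667, 2.5778).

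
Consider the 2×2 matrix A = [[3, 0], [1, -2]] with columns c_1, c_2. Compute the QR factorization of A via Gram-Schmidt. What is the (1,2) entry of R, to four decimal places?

c_1 = (3, 1); ‖c_1‖ = 3.1623, so e_1 = (0.9487, 0.3162).
r_{12} = e_1·c_2 = -0.6325.

r_{12} = -0.6325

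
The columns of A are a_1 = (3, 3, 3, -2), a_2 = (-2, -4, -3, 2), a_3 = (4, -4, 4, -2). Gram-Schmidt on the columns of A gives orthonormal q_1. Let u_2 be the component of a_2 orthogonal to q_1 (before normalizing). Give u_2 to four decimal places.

u_2 = (1.0000, -1.0000, 0.0000, 0.0000)

q_1 = a_1/‖a_1‖ = (3, 3, 3, -2)/5.5678 = (0.5388, 0.5388, 0.5388, -0.3592).
r_{12} = q_1·a_2 = -5.5678.
u_2 = a_2 + 5.5678·q_1 = (1.0000, -1.0000, 0.0000, 0.0000).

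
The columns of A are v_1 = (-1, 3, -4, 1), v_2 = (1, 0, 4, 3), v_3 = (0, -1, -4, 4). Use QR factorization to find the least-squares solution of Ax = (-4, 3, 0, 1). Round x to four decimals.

v_1 = (-1, 3, -4, 1); ‖v_1‖ = 5.1962, so e_1 = (-0.1925, 0.5774, -0.7698, 0.1925).
e_1·v_2 = (-0.1925)·1 + 0.5774·0 + (-0.7698)·4 + 0.1925·3 = -2.6943.
u_2 = v_2 + 2.6943·e_1 = (0.4815, 1.5556, 1.9259, 3.5185).
‖u_2‖ = 4.3291, so e_2 = (0.1112, 0.3593, 0.4449, 0.8128).
e_1·v_3 = (-0.1925)·0 + 0.5774·(-1) + (-0.7698)·(-4) + 0.1925·4 = 3.2717; e_2·v_3 = 0.1112·0 + 0.3593·(-1) + 0.4449·(-4) + 0.8128·4 = 1.1122.
u_3 = v_3 − 3.2717·e_1 − 1.1122·e_2 = (0.5059, -3.2885, -1.9763, 2.4664).
‖u_3‖ = 4.5890, so e_3 = (0.1102, -0.7166, -0.4307, 0.5375).
Qᵀb = (2.6943, 1.4459, -2.0534).
Back-substitute: x_3 = -2.0534/4.5890 = -0.4474.
x_2 = (1.4459 − 1.1122·(-0.4474))/4.3291 = 0.4489.
x_1 = (2.6943 + 2.6943·0.4489 − 3.2717·(-0.4474))/5.1962 = 1.0330.

x = (1.0330, 0.4489, -0.4474)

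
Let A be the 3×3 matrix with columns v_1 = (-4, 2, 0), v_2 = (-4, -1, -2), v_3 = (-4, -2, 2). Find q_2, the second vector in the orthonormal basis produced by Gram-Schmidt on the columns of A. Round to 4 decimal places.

q_2 = (-0.3586, -0.7171, -0.5976)

v_1 = (-4, 2, 0); ‖v_1‖ = 4.4721, so q_1 = (-0.8944, 0.4472, 0.0000).
q_1·v_2 = (-0.8944)·(-4) + 0.4472·(-1) + 0.0000·(-2) = 3.1305.
u_2 = v_2 − 3.1305·q_1 = (-1.2000, -2.4000, -2.0000).
‖u_2‖ = 3.3466, so q_2 = (-0.3586, -0.7171, -0.5976).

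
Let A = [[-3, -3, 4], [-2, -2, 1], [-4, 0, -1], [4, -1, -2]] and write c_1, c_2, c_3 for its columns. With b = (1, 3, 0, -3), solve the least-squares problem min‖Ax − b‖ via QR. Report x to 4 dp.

x = (-0.3394, 0.1091, 0.3727)

c_1 = (-3, -2, -4, 4); ‖c_1‖ = 6.7082, so q_1 = (-0.4472, -0.2981, -0.5963, 0.5963).
q_1·c_2 = (-0.4472)·(-3) + (-0.2981)·(-2) + (-0.5963)·0 + 0.5963·(-1) = 1.3416.
u_2 = c_2 − 1.3416·q_1 = (-2.4000, -1.6000, 0.8000, -1.8000).
‖u_2‖ = 3.4928, so q_2 = (-0.6871, -0.4581, 0.2290, -0.5153).
q_1·c_3 = (-0.4472)·4 + (-0.2981)·1 + (-0.5963)·(-1) + 0.5963·(-2) = -2.6833; q_2·c_3 = (-0.6871)·4 + (-0.4581)·1 + 0.2290·(-1) + (-0.5153)·(-2) = -2.4049.
u_3 = c_3 + 2.6833·q_1 + 2.4049·q_2 = (1.1475, -0.9016, -2.0492, -1.6393).
‖u_3‖ = 3.0027, so q_3 = (0.3822, -0.3003, -0.6824, -0.5460).
Qᵀb = (-3.1305, -0.5153, 1.1192).
Back-substitute: x_3 = 1.1192/3.0027 = 0.3727.
x_2 = (-0.5153 + 2.4049·0.3727)/3.4928 = 0.1091.
x_1 = (-3.1305 − 1.3416·0.1091 + 2.6833·0.3727)/6.7082 = -0.3394.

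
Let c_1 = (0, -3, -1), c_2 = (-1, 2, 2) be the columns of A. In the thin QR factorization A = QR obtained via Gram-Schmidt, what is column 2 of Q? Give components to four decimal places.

q_2 = (-0.6202, -0.2481, 0.7442)

c_1 = (0, -3, -1); ‖c_1‖ = 3.1623, so q_1 = (0.0000, -0.9487, -0.3162).
q_1·c_2 = 0.0000·(-1) + (-0.9487)·2 + (-0.3162)·2 = -2.5298.
u_2 = c_2 + 2.5298·q_1 = (-1.0000, -0.4000, 1.2000).
‖u_2‖ = 1.6125, so q_2 = (-0.6202, -0.2481, 0.7442).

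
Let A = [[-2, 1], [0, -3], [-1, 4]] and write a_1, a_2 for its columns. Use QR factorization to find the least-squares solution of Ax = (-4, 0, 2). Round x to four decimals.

x = (1.9149, 0.5957)

e_1 = a_1/‖a_1‖ = (-2, 0, -1)/2.2361 = (-0.8944, 0.0000, -0.4472).
r_{12} = e_1·a_2 = -2.6833.
u_2 = a_2 + 2.6833·e_1 = (-1.4000, -3.0000, 2.8000).
‖u_2‖ = 4.3359, so e_2 = (-0.3229, -0.6919, 0.6458).
Qᵀb = (2.6833, 2.5831).
Back-substitute: x_2 = 2.5831/4.3359 = 0.5957.
x_1 = (2.6833 + 2.6833·0.5957)/2.2361 = 1.9149.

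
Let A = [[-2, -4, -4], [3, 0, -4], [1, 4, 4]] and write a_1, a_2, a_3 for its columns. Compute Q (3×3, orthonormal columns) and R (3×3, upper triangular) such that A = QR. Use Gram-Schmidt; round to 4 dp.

a_1 = (-2, 3, 1); ‖a_1‖ = 3.7417, so q_1 = (-0.5345, 0.8018, 0.2673).
q_1·a_2 = (-0.5345)·(-4) + 0.8018·0 + 0.2673·4 = 3.2071.
u_2 = a_2 − 3.2071·q_1 = (-2.2857, -2.5714, 3.1429).
‖u_2‖ = 4.6599, so q_2 = (-0.4905, -0.5518, 0.6745).
q_1·a_3 = (-0.5345)·(-4) + 0.8018·(-4) + 0.2673·4 = 0.0000; q_2·a_3 = (-0.4905)·(-4) + (-0.5518)·(-4) + 0.6745·4 = 6.8672.
u_3 = a_3 + 0.0000·q_1 − 6.8672·q_2 = (-0.6316, -0.2105, -0.6316).
‖u_3‖ = 0.9177, so q_3 = (-0.6882, -0.2294, -0.6882).

Q = [[-0.5345, -0.4905, -0.6882], [0.8018, -0.5518, -0.2294], [0.2673, 0.6745, -0.6882]], R = [[3.7417, 3.2071, 0.0000], [0.0000, 4.6599, 6.8672], [0.0000, 0.0000, 0.9177]]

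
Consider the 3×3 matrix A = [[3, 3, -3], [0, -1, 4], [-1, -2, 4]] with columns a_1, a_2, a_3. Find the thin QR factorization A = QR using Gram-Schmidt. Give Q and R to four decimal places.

a_1 = (3, 0, -1); ‖a_1‖ = 3.1623, so q_1 = (0.9487, 0.0000, -0.3162).
q_1·a_2 = 0.9487·3 + 0.0000·(-1) + (-0.3162)·(-2) = 3.4785.
u_2 = a_2 − 3.4785·q_1 = (-0.3000, -1.0000, -0.9000).
‖u_2‖ = 1.3784, so q_2 = (-0.2176, -0.7255, -0.6529).
q_1·a_3 = 0.9487·(-3) + 0.0000·4 + (-0.3162)·4 = -4.1110; q_2·a_3 = (-0.2176)·(-3) + (-0.7255)·4 + (-0.6529)·4 = -4.8607.
u_3 = a_3 + 4.1110·q_1 + 4.8607·q_2 = (-0.1579, 0.4737, -0.4737).
‖u_3‖ = 0.6882, so q_3 = (-0.2294, 0.6882, -0.6882).

Q = [[0.9487, -0.2176, -0.2294], [0.0000, -0.7255, 0.6882], [-0.3162, -0.6529, -0.6882]], R = [[3.1623, 3.4785, -4.1110], [0.0000, 1.3784, -4.8607], [0.0000, 0.0000, 0.6882]]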